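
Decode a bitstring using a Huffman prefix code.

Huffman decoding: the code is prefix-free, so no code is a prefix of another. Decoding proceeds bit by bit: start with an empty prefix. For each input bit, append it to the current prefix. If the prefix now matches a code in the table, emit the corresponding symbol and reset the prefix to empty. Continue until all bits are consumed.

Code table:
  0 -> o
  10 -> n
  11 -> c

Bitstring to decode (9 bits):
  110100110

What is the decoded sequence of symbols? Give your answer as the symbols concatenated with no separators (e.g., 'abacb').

Bit 0: prefix='1' (no match yet)
Bit 1: prefix='11' -> emit 'c', reset
Bit 2: prefix='0' -> emit 'o', reset
Bit 3: prefix='1' (no match yet)
Bit 4: prefix='10' -> emit 'n', reset
Bit 5: prefix='0' -> emit 'o', reset
Bit 6: prefix='1' (no match yet)
Bit 7: prefix='11' -> emit 'c', reset
Bit 8: prefix='0' -> emit 'o', reset

Answer: conoco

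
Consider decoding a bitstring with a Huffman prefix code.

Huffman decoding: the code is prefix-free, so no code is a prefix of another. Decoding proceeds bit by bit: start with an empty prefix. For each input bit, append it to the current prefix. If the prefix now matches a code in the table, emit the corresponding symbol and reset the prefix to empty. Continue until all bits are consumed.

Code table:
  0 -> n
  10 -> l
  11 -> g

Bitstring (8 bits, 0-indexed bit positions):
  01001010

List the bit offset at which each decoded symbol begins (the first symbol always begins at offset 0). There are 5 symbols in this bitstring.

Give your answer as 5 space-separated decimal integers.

Bit 0: prefix='0' -> emit 'n', reset
Bit 1: prefix='1' (no match yet)
Bit 2: prefix='10' -> emit 'l', reset
Bit 3: prefix='0' -> emit 'n', reset
Bit 4: prefix='1' (no match yet)
Bit 5: prefix='10' -> emit 'l', reset
Bit 6: prefix='1' (no match yet)
Bit 7: prefix='10' -> emit 'l', reset

Answer: 0 1 3 4 6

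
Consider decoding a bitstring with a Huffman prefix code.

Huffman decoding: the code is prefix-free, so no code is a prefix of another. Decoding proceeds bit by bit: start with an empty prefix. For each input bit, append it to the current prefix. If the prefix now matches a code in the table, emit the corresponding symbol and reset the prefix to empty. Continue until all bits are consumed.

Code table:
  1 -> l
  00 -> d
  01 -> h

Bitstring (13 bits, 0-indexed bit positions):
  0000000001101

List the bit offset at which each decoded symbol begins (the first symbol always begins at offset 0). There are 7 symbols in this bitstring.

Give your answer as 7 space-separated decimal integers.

Bit 0: prefix='0' (no match yet)
Bit 1: prefix='00' -> emit 'd', reset
Bit 2: prefix='0' (no match yet)
Bit 3: prefix='00' -> emit 'd', reset
Bit 4: prefix='0' (no match yet)
Bit 5: prefix='00' -> emit 'd', reset
Bit 6: prefix='0' (no match yet)
Bit 7: prefix='00' -> emit 'd', reset
Bit 8: prefix='0' (no match yet)
Bit 9: prefix='01' -> emit 'h', reset
Bit 10: prefix='1' -> emit 'l', reset
Bit 11: prefix='0' (no match yet)
Bit 12: prefix='01' -> emit 'h', reset

Answer: 0 2 4 6 8 10 11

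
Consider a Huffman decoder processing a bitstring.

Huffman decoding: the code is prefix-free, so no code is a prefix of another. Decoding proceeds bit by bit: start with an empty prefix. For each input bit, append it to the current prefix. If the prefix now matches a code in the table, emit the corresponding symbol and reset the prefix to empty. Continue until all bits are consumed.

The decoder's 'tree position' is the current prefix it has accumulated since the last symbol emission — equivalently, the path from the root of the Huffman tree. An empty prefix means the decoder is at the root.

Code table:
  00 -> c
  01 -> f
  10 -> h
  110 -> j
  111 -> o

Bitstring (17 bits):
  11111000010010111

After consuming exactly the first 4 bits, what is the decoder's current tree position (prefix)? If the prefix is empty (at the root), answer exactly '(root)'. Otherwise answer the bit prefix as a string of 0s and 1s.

Answer: 1

Derivation:
Bit 0: prefix='1' (no match yet)
Bit 1: prefix='11' (no match yet)
Bit 2: prefix='111' -> emit 'o', reset
Bit 3: prefix='1' (no match yet)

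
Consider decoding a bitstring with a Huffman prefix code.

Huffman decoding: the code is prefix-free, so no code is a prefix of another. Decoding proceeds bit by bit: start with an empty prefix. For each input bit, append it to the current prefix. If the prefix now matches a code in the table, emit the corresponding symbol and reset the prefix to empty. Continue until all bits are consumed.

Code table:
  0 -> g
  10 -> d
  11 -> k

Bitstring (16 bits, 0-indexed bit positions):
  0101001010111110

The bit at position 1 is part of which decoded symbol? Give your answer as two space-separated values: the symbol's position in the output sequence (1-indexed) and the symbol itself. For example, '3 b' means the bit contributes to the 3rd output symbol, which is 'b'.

Answer: 2 d

Derivation:
Bit 0: prefix='0' -> emit 'g', reset
Bit 1: prefix='1' (no match yet)
Bit 2: prefix='10' -> emit 'd', reset
Bit 3: prefix='1' (no match yet)
Bit 4: prefix='10' -> emit 'd', reset
Bit 5: prefix='0' -> emit 'g', reset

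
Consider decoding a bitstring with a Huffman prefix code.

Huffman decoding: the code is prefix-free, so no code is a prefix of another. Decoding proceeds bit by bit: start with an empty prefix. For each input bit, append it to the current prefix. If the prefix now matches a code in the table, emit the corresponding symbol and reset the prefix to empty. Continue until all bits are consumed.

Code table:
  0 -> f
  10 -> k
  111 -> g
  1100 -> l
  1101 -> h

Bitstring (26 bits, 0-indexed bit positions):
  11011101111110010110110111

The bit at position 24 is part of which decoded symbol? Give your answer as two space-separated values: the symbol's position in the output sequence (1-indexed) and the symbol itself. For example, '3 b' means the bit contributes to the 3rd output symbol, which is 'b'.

Answer: 8 g

Derivation:
Bit 0: prefix='1' (no match yet)
Bit 1: prefix='11' (no match yet)
Bit 2: prefix='110' (no match yet)
Bit 3: prefix='1101' -> emit 'h', reset
Bit 4: prefix='1' (no match yet)
Bit 5: prefix='11' (no match yet)
Bit 6: prefix='110' (no match yet)
Bit 7: prefix='1101' -> emit 'h', reset
Bit 8: prefix='1' (no match yet)
Bit 9: prefix='11' (no match yet)
Bit 10: prefix='111' -> emit 'g', reset
Bit 11: prefix='1' (no match yet)
Bit 12: prefix='11' (no match yet)
Bit 13: prefix='110' (no match yet)
Bit 14: prefix='1100' -> emit 'l', reset
Bit 15: prefix='1' (no match yet)
Bit 16: prefix='10' -> emit 'k', reset
Bit 17: prefix='1' (no match yet)
Bit 18: prefix='11' (no match yet)
Bit 19: prefix='110' (no match yet)
Bit 20: prefix='1101' -> emit 'h', reset
Bit 21: prefix='1' (no match yet)
Bit 22: prefix='10' -> emit 'k', reset
Bit 23: prefix='1' (no match yet)
Bit 24: prefix='11' (no match yet)
Bit 25: prefix='111' -> emit 'g', reset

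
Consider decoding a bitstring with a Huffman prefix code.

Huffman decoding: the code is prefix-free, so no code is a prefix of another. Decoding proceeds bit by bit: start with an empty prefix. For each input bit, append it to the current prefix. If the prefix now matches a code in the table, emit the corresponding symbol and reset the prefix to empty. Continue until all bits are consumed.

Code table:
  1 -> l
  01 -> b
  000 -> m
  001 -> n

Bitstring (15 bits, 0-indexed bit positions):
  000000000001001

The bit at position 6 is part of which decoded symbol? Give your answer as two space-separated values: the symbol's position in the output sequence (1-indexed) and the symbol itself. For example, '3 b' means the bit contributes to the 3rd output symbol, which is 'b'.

Bit 0: prefix='0' (no match yet)
Bit 1: prefix='00' (no match yet)
Bit 2: prefix='000' -> emit 'm', reset
Bit 3: prefix='0' (no match yet)
Bit 4: prefix='00' (no match yet)
Bit 5: prefix='000' -> emit 'm', reset
Bit 6: prefix='0' (no match yet)
Bit 7: prefix='00' (no match yet)
Bit 8: prefix='000' -> emit 'm', reset
Bit 9: prefix='0' (no match yet)
Bit 10: prefix='00' (no match yet)

Answer: 3 m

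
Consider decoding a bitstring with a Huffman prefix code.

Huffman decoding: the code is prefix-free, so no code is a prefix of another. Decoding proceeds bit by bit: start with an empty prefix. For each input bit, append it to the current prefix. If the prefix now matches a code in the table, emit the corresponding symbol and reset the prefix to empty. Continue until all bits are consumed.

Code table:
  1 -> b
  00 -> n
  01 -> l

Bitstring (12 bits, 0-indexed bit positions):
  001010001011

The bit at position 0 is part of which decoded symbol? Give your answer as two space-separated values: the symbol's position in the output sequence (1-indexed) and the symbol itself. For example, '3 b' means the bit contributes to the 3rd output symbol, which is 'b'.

Bit 0: prefix='0' (no match yet)
Bit 1: prefix='00' -> emit 'n', reset
Bit 2: prefix='1' -> emit 'b', reset
Bit 3: prefix='0' (no match yet)
Bit 4: prefix='01' -> emit 'l', reset

Answer: 1 n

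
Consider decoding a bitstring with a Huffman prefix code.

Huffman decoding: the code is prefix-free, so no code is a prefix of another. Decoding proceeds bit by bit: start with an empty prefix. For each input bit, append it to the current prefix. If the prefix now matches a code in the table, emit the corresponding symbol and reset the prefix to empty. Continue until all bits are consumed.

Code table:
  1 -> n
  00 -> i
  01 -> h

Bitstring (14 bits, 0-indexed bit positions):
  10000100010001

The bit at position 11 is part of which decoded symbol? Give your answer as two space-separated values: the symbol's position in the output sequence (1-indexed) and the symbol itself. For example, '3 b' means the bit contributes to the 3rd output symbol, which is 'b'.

Bit 0: prefix='1' -> emit 'n', reset
Bit 1: prefix='0' (no match yet)
Bit 2: prefix='00' -> emit 'i', reset
Bit 3: prefix='0' (no match yet)
Bit 4: prefix='00' -> emit 'i', reset
Bit 5: prefix='1' -> emit 'n', reset
Bit 6: prefix='0' (no match yet)
Bit 7: prefix='00' -> emit 'i', reset
Bit 8: prefix='0' (no match yet)
Bit 9: prefix='01' -> emit 'h', reset
Bit 10: prefix='0' (no match yet)
Bit 11: prefix='00' -> emit 'i', reset
Bit 12: prefix='0' (no match yet)
Bit 13: prefix='01' -> emit 'h', reset

Answer: 7 i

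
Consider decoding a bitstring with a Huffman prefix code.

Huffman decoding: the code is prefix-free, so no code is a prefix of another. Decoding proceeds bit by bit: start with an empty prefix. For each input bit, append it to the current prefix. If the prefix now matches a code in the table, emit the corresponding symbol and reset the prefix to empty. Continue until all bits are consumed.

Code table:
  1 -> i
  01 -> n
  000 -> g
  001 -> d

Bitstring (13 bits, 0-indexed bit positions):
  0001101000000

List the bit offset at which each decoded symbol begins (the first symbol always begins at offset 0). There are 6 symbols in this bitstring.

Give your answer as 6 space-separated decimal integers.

Answer: 0 3 4 5 7 10

Derivation:
Bit 0: prefix='0' (no match yet)
Bit 1: prefix='00' (no match yet)
Bit 2: prefix='000' -> emit 'g', reset
Bit 3: prefix='1' -> emit 'i', reset
Bit 4: prefix='1' -> emit 'i', reset
Bit 5: prefix='0' (no match yet)
Bit 6: prefix='01' -> emit 'n', reset
Bit 7: prefix='0' (no match yet)
Bit 8: prefix='00' (no match yet)
Bit 9: prefix='000' -> emit 'g', reset
Bit 10: prefix='0' (no match yet)
Bit 11: prefix='00' (no match yet)
Bit 12: prefix='000' -> emit 'g', reset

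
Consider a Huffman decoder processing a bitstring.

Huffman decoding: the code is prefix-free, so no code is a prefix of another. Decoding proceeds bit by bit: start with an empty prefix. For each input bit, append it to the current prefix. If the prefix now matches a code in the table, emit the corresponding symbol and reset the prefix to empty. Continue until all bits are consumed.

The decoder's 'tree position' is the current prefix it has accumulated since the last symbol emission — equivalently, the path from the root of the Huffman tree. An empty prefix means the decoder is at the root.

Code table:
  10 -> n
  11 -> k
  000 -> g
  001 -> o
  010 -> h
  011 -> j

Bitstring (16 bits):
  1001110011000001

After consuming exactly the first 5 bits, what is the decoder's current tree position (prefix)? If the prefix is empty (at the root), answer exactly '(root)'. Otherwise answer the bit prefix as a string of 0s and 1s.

Answer: (root)

Derivation:
Bit 0: prefix='1' (no match yet)
Bit 1: prefix='10' -> emit 'n', reset
Bit 2: prefix='0' (no match yet)
Bit 3: prefix='01' (no match yet)
Bit 4: prefix='011' -> emit 'j', reset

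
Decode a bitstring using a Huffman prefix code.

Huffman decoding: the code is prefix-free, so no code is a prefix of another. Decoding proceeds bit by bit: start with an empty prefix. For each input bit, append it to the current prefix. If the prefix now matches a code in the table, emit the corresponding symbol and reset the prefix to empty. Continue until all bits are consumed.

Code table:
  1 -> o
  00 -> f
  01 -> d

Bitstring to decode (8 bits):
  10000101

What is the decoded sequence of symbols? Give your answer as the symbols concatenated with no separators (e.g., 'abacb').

Bit 0: prefix='1' -> emit 'o', reset
Bit 1: prefix='0' (no match yet)
Bit 2: prefix='00' -> emit 'f', reset
Bit 3: prefix='0' (no match yet)
Bit 4: prefix='00' -> emit 'f', reset
Bit 5: prefix='1' -> emit 'o', reset
Bit 6: prefix='0' (no match yet)
Bit 7: prefix='01' -> emit 'd', reset

Answer: offod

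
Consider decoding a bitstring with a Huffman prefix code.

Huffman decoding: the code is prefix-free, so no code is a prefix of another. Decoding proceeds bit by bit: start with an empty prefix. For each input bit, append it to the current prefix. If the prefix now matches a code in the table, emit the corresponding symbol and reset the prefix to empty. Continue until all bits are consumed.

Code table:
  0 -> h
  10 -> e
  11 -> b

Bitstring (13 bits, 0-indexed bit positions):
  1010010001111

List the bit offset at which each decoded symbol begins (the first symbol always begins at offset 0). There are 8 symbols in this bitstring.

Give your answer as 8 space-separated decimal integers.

Bit 0: prefix='1' (no match yet)
Bit 1: prefix='10' -> emit 'e', reset
Bit 2: prefix='1' (no match yet)
Bit 3: prefix='10' -> emit 'e', reset
Bit 4: prefix='0' -> emit 'h', reset
Bit 5: prefix='1' (no match yet)
Bit 6: prefix='10' -> emit 'e', reset
Bit 7: prefix='0' -> emit 'h', reset
Bit 8: prefix='0' -> emit 'h', reset
Bit 9: prefix='1' (no match yet)
Bit 10: prefix='11' -> emit 'b', reset
Bit 11: prefix='1' (no match yet)
Bit 12: prefix='11' -> emit 'b', reset

Answer: 0 2 4 5 7 8 9 11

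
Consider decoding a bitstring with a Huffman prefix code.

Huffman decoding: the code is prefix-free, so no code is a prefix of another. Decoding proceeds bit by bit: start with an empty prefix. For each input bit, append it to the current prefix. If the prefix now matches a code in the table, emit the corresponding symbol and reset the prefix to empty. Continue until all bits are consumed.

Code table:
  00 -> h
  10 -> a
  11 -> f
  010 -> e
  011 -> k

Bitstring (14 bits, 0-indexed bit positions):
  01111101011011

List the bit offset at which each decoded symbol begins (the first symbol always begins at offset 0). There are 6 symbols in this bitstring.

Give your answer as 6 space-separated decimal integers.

Bit 0: prefix='0' (no match yet)
Bit 1: prefix='01' (no match yet)
Bit 2: prefix='011' -> emit 'k', reset
Bit 3: prefix='1' (no match yet)
Bit 4: prefix='11' -> emit 'f', reset
Bit 5: prefix='1' (no match yet)
Bit 6: prefix='10' -> emit 'a', reset
Bit 7: prefix='1' (no match yet)
Bit 8: prefix='10' -> emit 'a', reset
Bit 9: prefix='1' (no match yet)
Bit 10: prefix='11' -> emit 'f', reset
Bit 11: prefix='0' (no match yet)
Bit 12: prefix='01' (no match yet)
Bit 13: prefix='011' -> emit 'k', reset

Answer: 0 3 5 7 9 11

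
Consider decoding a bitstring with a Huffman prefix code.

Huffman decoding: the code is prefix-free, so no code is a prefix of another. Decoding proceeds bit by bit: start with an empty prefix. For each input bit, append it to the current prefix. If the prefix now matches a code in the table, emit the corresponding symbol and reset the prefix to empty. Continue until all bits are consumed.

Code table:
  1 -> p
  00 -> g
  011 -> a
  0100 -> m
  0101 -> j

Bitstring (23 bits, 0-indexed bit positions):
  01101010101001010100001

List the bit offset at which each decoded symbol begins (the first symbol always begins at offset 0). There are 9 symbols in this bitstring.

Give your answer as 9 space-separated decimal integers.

Bit 0: prefix='0' (no match yet)
Bit 1: prefix='01' (no match yet)
Bit 2: prefix='011' -> emit 'a', reset
Bit 3: prefix='0' (no match yet)
Bit 4: prefix='01' (no match yet)
Bit 5: prefix='010' (no match yet)
Bit 6: prefix='0101' -> emit 'j', reset
Bit 7: prefix='0' (no match yet)
Bit 8: prefix='01' (no match yet)
Bit 9: prefix='010' (no match yet)
Bit 10: prefix='0101' -> emit 'j', reset
Bit 11: prefix='0' (no match yet)
Bit 12: prefix='00' -> emit 'g', reset
Bit 13: prefix='1' -> emit 'p', reset
Bit 14: prefix='0' (no match yet)
Bit 15: prefix='01' (no match yet)
Bit 16: prefix='010' (no match yet)
Bit 17: prefix='0101' -> emit 'j', reset
Bit 18: prefix='0' (no match yet)
Bit 19: prefix='00' -> emit 'g', reset
Bit 20: prefix='0' (no match yet)
Bit 21: prefix='00' -> emit 'g', reset
Bit 22: prefix='1' -> emit 'p', reset

Answer: 0 3 7 11 13 14 18 20 22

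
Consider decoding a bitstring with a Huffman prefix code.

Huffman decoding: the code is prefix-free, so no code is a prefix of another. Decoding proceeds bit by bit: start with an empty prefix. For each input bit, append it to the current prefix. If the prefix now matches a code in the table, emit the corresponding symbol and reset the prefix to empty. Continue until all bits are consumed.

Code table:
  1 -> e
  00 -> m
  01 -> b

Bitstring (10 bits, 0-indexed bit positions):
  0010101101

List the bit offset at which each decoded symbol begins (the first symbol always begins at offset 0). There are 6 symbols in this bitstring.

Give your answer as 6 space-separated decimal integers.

Answer: 0 2 3 5 7 8

Derivation:
Bit 0: prefix='0' (no match yet)
Bit 1: prefix='00' -> emit 'm', reset
Bit 2: prefix='1' -> emit 'e', reset
Bit 3: prefix='0' (no match yet)
Bit 4: prefix='01' -> emit 'b', reset
Bit 5: prefix='0' (no match yet)
Bit 6: prefix='01' -> emit 'b', reset
Bit 7: prefix='1' -> emit 'e', reset
Bit 8: prefix='0' (no match yet)
Bit 9: prefix='01' -> emit 'b', reset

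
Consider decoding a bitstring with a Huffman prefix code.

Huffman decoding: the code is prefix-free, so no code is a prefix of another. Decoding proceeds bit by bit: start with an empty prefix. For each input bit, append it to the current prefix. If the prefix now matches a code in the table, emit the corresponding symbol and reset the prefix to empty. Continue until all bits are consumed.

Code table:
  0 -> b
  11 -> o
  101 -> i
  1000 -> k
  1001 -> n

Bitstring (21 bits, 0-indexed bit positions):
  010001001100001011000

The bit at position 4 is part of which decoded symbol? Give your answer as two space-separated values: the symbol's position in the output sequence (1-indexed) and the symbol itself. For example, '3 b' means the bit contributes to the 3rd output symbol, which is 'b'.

Answer: 2 k

Derivation:
Bit 0: prefix='0' -> emit 'b', reset
Bit 1: prefix='1' (no match yet)
Bit 2: prefix='10' (no match yet)
Bit 3: prefix='100' (no match yet)
Bit 4: prefix='1000' -> emit 'k', reset
Bit 5: prefix='1' (no match yet)
Bit 6: prefix='10' (no match yet)
Bit 7: prefix='100' (no match yet)
Bit 8: prefix='1001' -> emit 'n', reset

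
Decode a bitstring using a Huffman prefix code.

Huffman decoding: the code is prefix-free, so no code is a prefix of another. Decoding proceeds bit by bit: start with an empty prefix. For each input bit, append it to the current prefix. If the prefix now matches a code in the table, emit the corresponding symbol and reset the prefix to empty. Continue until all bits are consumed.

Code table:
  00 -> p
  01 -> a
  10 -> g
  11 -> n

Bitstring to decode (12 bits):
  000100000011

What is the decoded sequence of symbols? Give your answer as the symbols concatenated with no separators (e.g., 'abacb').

Answer: papppn

Derivation:
Bit 0: prefix='0' (no match yet)
Bit 1: prefix='00' -> emit 'p', reset
Bit 2: prefix='0' (no match yet)
Bit 3: prefix='01' -> emit 'a', reset
Bit 4: prefix='0' (no match yet)
Bit 5: prefix='00' -> emit 'p', reset
Bit 6: prefix='0' (no match yet)
Bit 7: prefix='00' -> emit 'p', reset
Bit 8: prefix='0' (no match yet)
Bit 9: prefix='00' -> emit 'p', reset
Bit 10: prefix='1' (no match yet)
Bit 11: prefix='11' -> emit 'n', reset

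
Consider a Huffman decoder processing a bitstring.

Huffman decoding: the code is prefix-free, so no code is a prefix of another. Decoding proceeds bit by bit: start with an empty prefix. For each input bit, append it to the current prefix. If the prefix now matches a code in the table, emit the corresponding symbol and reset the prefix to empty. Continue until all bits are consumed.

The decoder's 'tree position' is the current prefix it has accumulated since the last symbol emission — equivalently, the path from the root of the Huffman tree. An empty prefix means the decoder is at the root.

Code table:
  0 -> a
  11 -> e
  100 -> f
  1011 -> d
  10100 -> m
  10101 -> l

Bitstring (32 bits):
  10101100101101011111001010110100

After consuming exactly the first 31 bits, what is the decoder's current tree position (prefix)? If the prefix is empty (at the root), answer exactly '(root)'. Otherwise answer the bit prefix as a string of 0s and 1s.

Answer: 1010

Derivation:
Bit 0: prefix='1' (no match yet)
Bit 1: prefix='10' (no match yet)
Bit 2: prefix='101' (no match yet)
Bit 3: prefix='1010' (no match yet)
Bit 4: prefix='10101' -> emit 'l', reset
Bit 5: prefix='1' (no match yet)
Bit 6: prefix='10' (no match yet)
Bit 7: prefix='100' -> emit 'f', reset
Bit 8: prefix='1' (no match yet)
Bit 9: prefix='10' (no match yet)
Bit 10: prefix='101' (no match yet)
Bit 11: prefix='1011' -> emit 'd', reset
Bit 12: prefix='0' -> emit 'a', reset
Bit 13: prefix='1' (no match yet)
Bit 14: prefix='10' (no match yet)
Bit 15: prefix='101' (no match yet)
Bit 16: prefix='1011' -> emit 'd', reset
Bit 17: prefix='1' (no match yet)
Bit 18: prefix='11' -> emit 'e', reset
Bit 19: prefix='1' (no match yet)
Bit 20: prefix='10' (no match yet)
Bit 21: prefix='100' -> emit 'f', reset
Bit 22: prefix='1' (no match yet)
Bit 23: prefix='10' (no match yet)
Bit 24: prefix='101' (no match yet)
Bit 25: prefix='1010' (no match yet)
Bit 26: prefix='10101' -> emit 'l', reset
Bit 27: prefix='1' (no match yet)
Bit 28: prefix='10' (no match yet)
Bit 29: prefix='101' (no match yet)
Bit 30: prefix='1010' (no match yet)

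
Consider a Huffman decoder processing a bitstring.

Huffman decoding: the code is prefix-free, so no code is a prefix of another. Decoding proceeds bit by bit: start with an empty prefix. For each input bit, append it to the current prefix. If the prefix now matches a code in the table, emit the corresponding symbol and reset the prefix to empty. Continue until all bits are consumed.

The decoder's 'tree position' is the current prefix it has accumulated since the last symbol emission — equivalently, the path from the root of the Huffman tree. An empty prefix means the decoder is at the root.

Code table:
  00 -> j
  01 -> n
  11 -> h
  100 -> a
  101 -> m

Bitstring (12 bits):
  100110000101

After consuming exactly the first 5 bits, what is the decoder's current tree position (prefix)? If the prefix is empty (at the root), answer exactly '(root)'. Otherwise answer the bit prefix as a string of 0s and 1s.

Bit 0: prefix='1' (no match yet)
Bit 1: prefix='10' (no match yet)
Bit 2: prefix='100' -> emit 'a', reset
Bit 3: prefix='1' (no match yet)
Bit 4: prefix='11' -> emit 'h', reset

Answer: (root)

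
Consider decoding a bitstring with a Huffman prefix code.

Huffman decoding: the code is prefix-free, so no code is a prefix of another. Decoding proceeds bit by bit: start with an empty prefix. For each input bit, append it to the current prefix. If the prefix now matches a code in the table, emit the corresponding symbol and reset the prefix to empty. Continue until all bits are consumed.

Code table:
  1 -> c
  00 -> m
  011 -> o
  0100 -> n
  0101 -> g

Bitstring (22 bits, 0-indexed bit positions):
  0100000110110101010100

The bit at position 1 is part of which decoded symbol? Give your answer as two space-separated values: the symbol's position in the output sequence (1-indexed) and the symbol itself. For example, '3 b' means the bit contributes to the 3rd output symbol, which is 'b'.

Bit 0: prefix='0' (no match yet)
Bit 1: prefix='01' (no match yet)
Bit 2: prefix='010' (no match yet)
Bit 3: prefix='0100' -> emit 'n', reset
Bit 4: prefix='0' (no match yet)
Bit 5: prefix='00' -> emit 'm', reset

Answer: 1 n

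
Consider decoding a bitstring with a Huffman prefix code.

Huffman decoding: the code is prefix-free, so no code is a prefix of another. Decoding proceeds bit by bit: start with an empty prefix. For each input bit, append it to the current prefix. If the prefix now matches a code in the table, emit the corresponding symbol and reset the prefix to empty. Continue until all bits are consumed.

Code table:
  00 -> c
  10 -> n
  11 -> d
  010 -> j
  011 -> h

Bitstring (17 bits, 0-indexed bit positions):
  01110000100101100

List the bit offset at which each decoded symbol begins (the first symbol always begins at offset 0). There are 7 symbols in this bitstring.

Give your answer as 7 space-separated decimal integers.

Bit 0: prefix='0' (no match yet)
Bit 1: prefix='01' (no match yet)
Bit 2: prefix='011' -> emit 'h', reset
Bit 3: prefix='1' (no match yet)
Bit 4: prefix='10' -> emit 'n', reset
Bit 5: prefix='0' (no match yet)
Bit 6: prefix='00' -> emit 'c', reset
Bit 7: prefix='0' (no match yet)
Bit 8: prefix='01' (no match yet)
Bit 9: prefix='010' -> emit 'j', reset
Bit 10: prefix='0' (no match yet)
Bit 11: prefix='01' (no match yet)
Bit 12: prefix='010' -> emit 'j', reset
Bit 13: prefix='1' (no match yet)
Bit 14: prefix='11' -> emit 'd', reset
Bit 15: prefix='0' (no match yet)
Bit 16: prefix='00' -> emit 'c', reset

Answer: 0 3 5 7 10 13 15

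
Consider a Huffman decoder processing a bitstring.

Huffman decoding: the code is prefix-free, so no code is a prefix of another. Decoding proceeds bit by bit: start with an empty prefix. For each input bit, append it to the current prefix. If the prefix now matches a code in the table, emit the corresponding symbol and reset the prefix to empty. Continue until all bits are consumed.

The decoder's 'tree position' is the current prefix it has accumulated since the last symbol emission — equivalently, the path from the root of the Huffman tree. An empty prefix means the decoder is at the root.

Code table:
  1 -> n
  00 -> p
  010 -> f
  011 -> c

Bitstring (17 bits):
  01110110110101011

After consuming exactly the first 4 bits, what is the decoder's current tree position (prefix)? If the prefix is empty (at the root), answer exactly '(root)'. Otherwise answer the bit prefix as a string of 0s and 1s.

Answer: (root)

Derivation:
Bit 0: prefix='0' (no match yet)
Bit 1: prefix='01' (no match yet)
Bit 2: prefix='011' -> emit 'c', reset
Bit 3: prefix='1' -> emit 'n', reset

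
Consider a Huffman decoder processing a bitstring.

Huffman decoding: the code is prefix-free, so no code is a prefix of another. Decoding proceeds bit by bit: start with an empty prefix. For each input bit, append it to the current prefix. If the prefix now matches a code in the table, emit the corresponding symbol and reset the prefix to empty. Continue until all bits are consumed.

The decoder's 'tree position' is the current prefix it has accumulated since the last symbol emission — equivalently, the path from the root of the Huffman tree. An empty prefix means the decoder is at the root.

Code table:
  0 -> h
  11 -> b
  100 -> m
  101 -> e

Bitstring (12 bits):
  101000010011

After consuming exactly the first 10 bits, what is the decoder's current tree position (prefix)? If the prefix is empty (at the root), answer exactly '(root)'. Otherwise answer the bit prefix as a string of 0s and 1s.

Answer: (root)

Derivation:
Bit 0: prefix='1' (no match yet)
Bit 1: prefix='10' (no match yet)
Bit 2: prefix='101' -> emit 'e', reset
Bit 3: prefix='0' -> emit 'h', reset
Bit 4: prefix='0' -> emit 'h', reset
Bit 5: prefix='0' -> emit 'h', reset
Bit 6: prefix='0' -> emit 'h', reset
Bit 7: prefix='1' (no match yet)
Bit 8: prefix='10' (no match yet)
Bit 9: prefix='100' -> emit 'm', reset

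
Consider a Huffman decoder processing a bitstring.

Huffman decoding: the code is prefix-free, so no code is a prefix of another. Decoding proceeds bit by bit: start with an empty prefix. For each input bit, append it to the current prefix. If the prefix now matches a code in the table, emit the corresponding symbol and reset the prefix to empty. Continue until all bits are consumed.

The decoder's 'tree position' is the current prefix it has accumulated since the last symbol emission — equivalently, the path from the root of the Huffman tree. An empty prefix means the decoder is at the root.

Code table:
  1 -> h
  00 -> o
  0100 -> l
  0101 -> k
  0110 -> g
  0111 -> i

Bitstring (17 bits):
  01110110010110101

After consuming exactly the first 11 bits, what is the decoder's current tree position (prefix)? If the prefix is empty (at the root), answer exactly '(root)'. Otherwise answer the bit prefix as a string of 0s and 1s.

Bit 0: prefix='0' (no match yet)
Bit 1: prefix='01' (no match yet)
Bit 2: prefix='011' (no match yet)
Bit 3: prefix='0111' -> emit 'i', reset
Bit 4: prefix='0' (no match yet)
Bit 5: prefix='01' (no match yet)
Bit 6: prefix='011' (no match yet)
Bit 7: prefix='0110' -> emit 'g', reset
Bit 8: prefix='0' (no match yet)
Bit 9: prefix='01' (no match yet)
Bit 10: prefix='010' (no match yet)

Answer: 010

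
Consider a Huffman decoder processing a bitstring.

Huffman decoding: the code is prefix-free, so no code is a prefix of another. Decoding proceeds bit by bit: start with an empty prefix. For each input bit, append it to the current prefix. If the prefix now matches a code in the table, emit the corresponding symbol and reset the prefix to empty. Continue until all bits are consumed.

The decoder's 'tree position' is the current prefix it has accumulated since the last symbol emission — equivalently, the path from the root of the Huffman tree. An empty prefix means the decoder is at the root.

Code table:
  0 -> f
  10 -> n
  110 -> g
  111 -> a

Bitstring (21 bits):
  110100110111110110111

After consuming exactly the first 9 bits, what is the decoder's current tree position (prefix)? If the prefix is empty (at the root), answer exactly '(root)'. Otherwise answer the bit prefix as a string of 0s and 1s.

Bit 0: prefix='1' (no match yet)
Bit 1: prefix='11' (no match yet)
Bit 2: prefix='110' -> emit 'g', reset
Bit 3: prefix='1' (no match yet)
Bit 4: prefix='10' -> emit 'n', reset
Bit 5: prefix='0' -> emit 'f', reset
Bit 6: prefix='1' (no match yet)
Bit 7: prefix='11' (no match yet)
Bit 8: prefix='110' -> emit 'g', reset

Answer: (root)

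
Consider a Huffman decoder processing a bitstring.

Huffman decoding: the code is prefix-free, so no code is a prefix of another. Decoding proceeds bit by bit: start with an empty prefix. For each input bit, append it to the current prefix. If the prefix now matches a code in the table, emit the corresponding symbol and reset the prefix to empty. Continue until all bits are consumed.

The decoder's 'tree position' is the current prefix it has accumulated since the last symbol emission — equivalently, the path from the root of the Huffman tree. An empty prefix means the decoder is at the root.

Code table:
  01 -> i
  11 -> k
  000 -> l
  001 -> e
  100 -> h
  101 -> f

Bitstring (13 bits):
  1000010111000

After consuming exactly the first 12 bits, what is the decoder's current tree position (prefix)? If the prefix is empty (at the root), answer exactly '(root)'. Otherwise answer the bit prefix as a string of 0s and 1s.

Answer: 00

Derivation:
Bit 0: prefix='1' (no match yet)
Bit 1: prefix='10' (no match yet)
Bit 2: prefix='100' -> emit 'h', reset
Bit 3: prefix='0' (no match yet)
Bit 4: prefix='00' (no match yet)
Bit 5: prefix='001' -> emit 'e', reset
Bit 6: prefix='0' (no match yet)
Bit 7: prefix='01' -> emit 'i', reset
Bit 8: prefix='1' (no match yet)
Bit 9: prefix='11' -> emit 'k', reset
Bit 10: prefix='0' (no match yet)
Bit 11: prefix='00' (no match yet)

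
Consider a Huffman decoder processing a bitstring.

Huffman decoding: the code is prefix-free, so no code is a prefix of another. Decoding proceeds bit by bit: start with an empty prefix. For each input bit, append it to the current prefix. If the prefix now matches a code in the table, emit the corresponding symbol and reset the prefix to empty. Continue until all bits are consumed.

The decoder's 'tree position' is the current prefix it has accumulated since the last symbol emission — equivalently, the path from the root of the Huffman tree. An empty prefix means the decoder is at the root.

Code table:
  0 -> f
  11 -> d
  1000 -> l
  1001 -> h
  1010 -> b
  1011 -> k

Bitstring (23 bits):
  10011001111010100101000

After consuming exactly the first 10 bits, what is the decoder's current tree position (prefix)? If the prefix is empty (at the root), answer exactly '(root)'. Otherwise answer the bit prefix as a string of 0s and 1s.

Bit 0: prefix='1' (no match yet)
Bit 1: prefix='10' (no match yet)
Bit 2: prefix='100' (no match yet)
Bit 3: prefix='1001' -> emit 'h', reset
Bit 4: prefix='1' (no match yet)
Bit 5: prefix='10' (no match yet)
Bit 6: prefix='100' (no match yet)
Bit 7: prefix='1001' -> emit 'h', reset
Bit 8: prefix='1' (no match yet)
Bit 9: prefix='11' -> emit 'd', reset

Answer: (root)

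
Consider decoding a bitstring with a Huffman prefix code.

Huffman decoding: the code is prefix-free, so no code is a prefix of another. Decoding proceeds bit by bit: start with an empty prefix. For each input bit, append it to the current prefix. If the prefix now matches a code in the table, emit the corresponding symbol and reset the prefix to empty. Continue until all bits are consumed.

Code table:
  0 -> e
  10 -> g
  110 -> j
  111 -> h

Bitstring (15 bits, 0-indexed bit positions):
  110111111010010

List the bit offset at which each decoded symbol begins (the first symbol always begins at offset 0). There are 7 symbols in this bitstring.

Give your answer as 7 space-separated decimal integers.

Bit 0: prefix='1' (no match yet)
Bit 1: prefix='11' (no match yet)
Bit 2: prefix='110' -> emit 'j', reset
Bit 3: prefix='1' (no match yet)
Bit 4: prefix='11' (no match yet)
Bit 5: prefix='111' -> emit 'h', reset
Bit 6: prefix='1' (no match yet)
Bit 7: prefix='11' (no match yet)
Bit 8: prefix='111' -> emit 'h', reset
Bit 9: prefix='0' -> emit 'e', reset
Bit 10: prefix='1' (no match yet)
Bit 11: prefix='10' -> emit 'g', reset
Bit 12: prefix='0' -> emit 'e', reset
Bit 13: prefix='1' (no match yet)
Bit 14: prefix='10' -> emit 'g', reset

Answer: 0 3 6 9 10 12 13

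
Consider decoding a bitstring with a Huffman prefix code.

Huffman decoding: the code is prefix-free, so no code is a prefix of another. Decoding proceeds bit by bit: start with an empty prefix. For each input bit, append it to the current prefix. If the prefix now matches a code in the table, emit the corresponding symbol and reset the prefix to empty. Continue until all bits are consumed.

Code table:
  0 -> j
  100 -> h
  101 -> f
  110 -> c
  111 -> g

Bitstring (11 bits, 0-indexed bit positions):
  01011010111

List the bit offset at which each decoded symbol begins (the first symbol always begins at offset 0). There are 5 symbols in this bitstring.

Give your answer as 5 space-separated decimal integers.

Answer: 0 1 4 7 8

Derivation:
Bit 0: prefix='0' -> emit 'j', reset
Bit 1: prefix='1' (no match yet)
Bit 2: prefix='10' (no match yet)
Bit 3: prefix='101' -> emit 'f', reset
Bit 4: prefix='1' (no match yet)
Bit 5: prefix='10' (no match yet)
Bit 6: prefix='101' -> emit 'f', reset
Bit 7: prefix='0' -> emit 'j', reset
Bit 8: prefix='1' (no match yet)
Bit 9: prefix='11' (no match yet)
Bit 10: prefix='111' -> emit 'g', reset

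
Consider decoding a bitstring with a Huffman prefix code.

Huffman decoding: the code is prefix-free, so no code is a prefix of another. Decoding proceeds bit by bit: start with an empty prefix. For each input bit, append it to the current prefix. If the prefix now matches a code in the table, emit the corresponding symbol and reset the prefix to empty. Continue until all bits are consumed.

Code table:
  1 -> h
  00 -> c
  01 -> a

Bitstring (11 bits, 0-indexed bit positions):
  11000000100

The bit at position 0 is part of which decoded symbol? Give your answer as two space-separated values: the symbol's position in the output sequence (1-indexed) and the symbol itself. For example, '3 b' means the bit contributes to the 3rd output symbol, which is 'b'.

Bit 0: prefix='1' -> emit 'h', reset
Bit 1: prefix='1' -> emit 'h', reset
Bit 2: prefix='0' (no match yet)
Bit 3: prefix='00' -> emit 'c', reset
Bit 4: prefix='0' (no match yet)

Answer: 1 h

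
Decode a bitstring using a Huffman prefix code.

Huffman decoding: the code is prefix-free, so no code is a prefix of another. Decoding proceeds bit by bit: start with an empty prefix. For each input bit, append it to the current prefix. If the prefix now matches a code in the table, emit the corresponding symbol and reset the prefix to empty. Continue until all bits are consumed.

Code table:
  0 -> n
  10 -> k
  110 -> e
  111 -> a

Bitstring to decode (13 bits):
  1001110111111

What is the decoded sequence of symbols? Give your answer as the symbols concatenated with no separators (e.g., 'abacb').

Answer: knanaa

Derivation:
Bit 0: prefix='1' (no match yet)
Bit 1: prefix='10' -> emit 'k', reset
Bit 2: prefix='0' -> emit 'n', reset
Bit 3: prefix='1' (no match yet)
Bit 4: prefix='11' (no match yet)
Bit 5: prefix='111' -> emit 'a', reset
Bit 6: prefix='0' -> emit 'n', reset
Bit 7: prefix='1' (no match yet)
Bit 8: prefix='11' (no match yet)
Bit 9: prefix='111' -> emit 'a', reset
Bit 10: prefix='1' (no match yet)
Bit 11: prefix='11' (no match yet)
Bit 12: prefix='111' -> emit 'a', reset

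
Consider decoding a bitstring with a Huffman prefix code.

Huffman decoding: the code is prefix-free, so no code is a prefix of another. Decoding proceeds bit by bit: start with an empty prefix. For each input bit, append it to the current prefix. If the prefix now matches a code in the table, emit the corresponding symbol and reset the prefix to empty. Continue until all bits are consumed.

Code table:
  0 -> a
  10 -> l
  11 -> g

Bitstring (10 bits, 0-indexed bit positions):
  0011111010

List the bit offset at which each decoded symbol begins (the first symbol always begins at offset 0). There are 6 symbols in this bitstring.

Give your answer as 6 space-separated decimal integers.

Answer: 0 1 2 4 6 8

Derivation:
Bit 0: prefix='0' -> emit 'a', reset
Bit 1: prefix='0' -> emit 'a', reset
Bit 2: prefix='1' (no match yet)
Bit 3: prefix='11' -> emit 'g', reset
Bit 4: prefix='1' (no match yet)
Bit 5: prefix='11' -> emit 'g', reset
Bit 6: prefix='1' (no match yet)
Bit 7: prefix='10' -> emit 'l', reset
Bit 8: prefix='1' (no match yet)
Bit 9: prefix='10' -> emit 'l', reset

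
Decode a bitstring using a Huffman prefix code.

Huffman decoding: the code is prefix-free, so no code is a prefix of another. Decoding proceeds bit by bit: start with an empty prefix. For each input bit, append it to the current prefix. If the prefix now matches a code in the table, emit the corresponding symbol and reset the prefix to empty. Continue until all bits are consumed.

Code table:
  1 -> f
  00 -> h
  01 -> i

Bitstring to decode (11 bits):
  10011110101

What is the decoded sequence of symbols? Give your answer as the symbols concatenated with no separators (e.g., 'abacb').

Bit 0: prefix='1' -> emit 'f', reset
Bit 1: prefix='0' (no match yet)
Bit 2: prefix='00' -> emit 'h', reset
Bit 3: prefix='1' -> emit 'f', reset
Bit 4: prefix='1' -> emit 'f', reset
Bit 5: prefix='1' -> emit 'f', reset
Bit 6: prefix='1' -> emit 'f', reset
Bit 7: prefix='0' (no match yet)
Bit 8: prefix='01' -> emit 'i', reset
Bit 9: prefix='0' (no match yet)
Bit 10: prefix='01' -> emit 'i', reset

Answer: fhffffii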